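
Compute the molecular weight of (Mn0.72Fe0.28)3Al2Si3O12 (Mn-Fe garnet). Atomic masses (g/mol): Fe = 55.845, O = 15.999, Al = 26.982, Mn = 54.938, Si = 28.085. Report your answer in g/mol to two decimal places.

The formula mass is the sum 2.16·54.938 + 0.84·55.845 + 2·26.982 + 3·28.085 + 12·15.999.

495.78 g/mol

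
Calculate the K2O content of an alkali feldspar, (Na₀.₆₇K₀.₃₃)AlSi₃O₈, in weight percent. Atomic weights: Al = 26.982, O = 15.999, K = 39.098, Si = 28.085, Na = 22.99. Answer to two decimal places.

5.81 wt%

Molar mass of (Na₀.₆₇K₀.₃₃)AlSi₃O₈ = 0.67*22.99 + 0.33*39.098 + 1*26.982 + 3*28.085 + 8*15.999 = 267.535 g/mol.
Each formula unit contains 0.33 K, equivalent to 0.33/2 = 0.1650 mol K2O.
M(K2O) = 2×39.098 + 1×15.999 = 94.195 g/mol.
Mass of K2O per formula unit = 0.1650 × 94.195 = 15.542 g.
K2O wt% = 15.542 / 267.535 × 100 = 5.81%.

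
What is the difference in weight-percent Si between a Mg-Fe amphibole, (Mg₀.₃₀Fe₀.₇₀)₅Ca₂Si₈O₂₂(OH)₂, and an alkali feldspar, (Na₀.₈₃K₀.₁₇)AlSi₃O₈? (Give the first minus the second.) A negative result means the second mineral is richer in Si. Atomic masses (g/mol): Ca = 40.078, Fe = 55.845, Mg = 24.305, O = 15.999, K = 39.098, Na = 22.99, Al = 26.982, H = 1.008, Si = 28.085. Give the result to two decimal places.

-7.45 percentage points

Si in (Mg₀.₃₀Fe₀.₇₀)₅Ca₂Si₈O₂₂(OH)₂: molar mass 922.743 g/mol; 8×28.085 = 224.680 g → 24.35 wt%.
Si in (Na₀.₈₃K₀.₁₇)AlSi₃O₈: molar mass 264.957 g/mol; 3×28.085 = 84.255 g → 31.80 wt%.
Difference = 24.35 − 31.80 = -7.45 percentage points.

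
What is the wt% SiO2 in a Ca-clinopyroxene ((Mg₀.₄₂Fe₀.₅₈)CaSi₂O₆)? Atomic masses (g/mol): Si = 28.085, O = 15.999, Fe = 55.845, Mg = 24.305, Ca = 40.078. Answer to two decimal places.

51.17 wt%

Formula mass = 234.840 g/mol.
2 Si → 2.0000 mol SiO2 per formula unit; M(SiO2) = 60.083, so SiO2 mass = 120.166 g.
120.166/234.840 × 100 = 51.17 wt%.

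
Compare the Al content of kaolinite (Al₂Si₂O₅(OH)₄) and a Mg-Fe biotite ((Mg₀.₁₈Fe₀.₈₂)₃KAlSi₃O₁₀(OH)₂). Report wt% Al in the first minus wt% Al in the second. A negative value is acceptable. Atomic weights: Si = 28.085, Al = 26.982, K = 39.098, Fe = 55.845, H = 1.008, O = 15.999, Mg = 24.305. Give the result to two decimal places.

Al in Al₂Si₂O₅(OH)₄: molar mass 258.157 g/mol; 2×26.982 = 53.964 g → 20.90 wt%.
Al in (Mg₀.₁₈Fe₀.₈₂)₃KAlSi₃O₁₀(OH)₂: molar mass 494.842 g/mol; 1×26.982 = 26.982 g → 5.45 wt%.
Difference = 20.90 − 5.45 = 15.45 percentage points.

15.45 percentage points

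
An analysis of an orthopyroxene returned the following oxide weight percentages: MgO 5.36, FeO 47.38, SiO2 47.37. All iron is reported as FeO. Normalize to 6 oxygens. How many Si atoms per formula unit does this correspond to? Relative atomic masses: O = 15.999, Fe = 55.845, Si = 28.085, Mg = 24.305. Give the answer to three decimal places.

1.997 Si apfu

MgO (M=40.304): mol = 0.13299; Mg = 0.13299, O = 0.13299.
FeO (M=71.844): mol = 0.65948; Fe = 0.65948, O = 0.65948.
SiO2 (M=60.083): mol = 0.78841; Si = 0.78841, O = 1.57682.
ΣO = 2.36929; factor = 6/ΣO = 2.53240.
Si apfu = 0.78841 × 2.53240 = 1.997.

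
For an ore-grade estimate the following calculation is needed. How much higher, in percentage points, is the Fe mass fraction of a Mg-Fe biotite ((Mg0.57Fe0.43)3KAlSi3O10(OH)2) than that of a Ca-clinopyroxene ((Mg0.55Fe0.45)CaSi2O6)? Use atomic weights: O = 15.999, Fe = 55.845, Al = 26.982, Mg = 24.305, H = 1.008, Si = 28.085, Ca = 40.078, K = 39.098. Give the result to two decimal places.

Fe in (Mg0.57Fe0.43)3KAlSi3O10(OH)2: molar mass 457.941 g/mol; 1.29×55.845 = 72.040 g → 15.73 wt%.
Fe in (Mg0.55Fe0.45)CaSi2O6: molar mass 230.740 g/mol; 0.45×55.845 = 25.130 g → 10.89 wt%.
Difference = 15.73 − 10.89 = 4.84 percentage points.

4.84 percentage points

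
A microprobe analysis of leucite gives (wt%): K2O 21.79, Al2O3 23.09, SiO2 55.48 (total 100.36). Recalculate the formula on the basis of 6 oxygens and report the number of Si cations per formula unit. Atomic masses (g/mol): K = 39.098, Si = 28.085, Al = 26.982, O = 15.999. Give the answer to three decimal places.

2.009 Si apfu

21.79 wt% K2O ÷ 94.195 g/mol = 0.23133 mol, giving 0.46266 K and 0.23133 O.
23.09 wt% Al2O3 ÷ 101.961 g/mol = 0.22646 mol, giving 0.45292 Al and 0.67938 O.
55.48 wt% SiO2 ÷ 60.083 g/mol = 0.92339 mol, giving 0.92339 Si and 1.84678 O.
Oxygen sums to 2.75749; scaling by 6/2.75749 = 2.17589 puts the formula on 6 O.
Si: 0.92339 × 2.17589 = 2.009 atoms per formula unit.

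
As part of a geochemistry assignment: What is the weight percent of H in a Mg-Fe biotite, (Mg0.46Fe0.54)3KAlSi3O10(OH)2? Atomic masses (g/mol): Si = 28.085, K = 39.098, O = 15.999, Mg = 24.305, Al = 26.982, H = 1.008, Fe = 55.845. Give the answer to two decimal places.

0.43 mass %

Formula mass = 1.38·24.305 + 1.62·55.845 + 1·39.098 + 1·26.982 + 3·28.085 + 12·15.999 + 2·1.008 = 468.349 g/mol, of which 2.016 g is H.
So H makes up 2.016/468.349 = 0.0043 of the mass, i.e. 0.43%.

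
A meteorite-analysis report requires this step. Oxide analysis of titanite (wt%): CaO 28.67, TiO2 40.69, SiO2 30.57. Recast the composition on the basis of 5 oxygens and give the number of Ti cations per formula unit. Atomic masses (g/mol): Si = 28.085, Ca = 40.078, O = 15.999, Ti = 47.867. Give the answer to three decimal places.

CaO: 28.67/56.077 = 0.51126 mol → 0.51126 mol Ca, 0.51126 mol O.
TiO2: 40.69/79.865 = 0.50948 mol → 0.50948 mol Ti, 1.01896 mol O.
SiO2: 30.57/60.083 = 0.50880 mol → 0.50880 mol Si, 1.01760 mol O.
Total oxygen = 2.54782 mol. Normalization factor = 5/2.54782 = 1.96246.
Ti per 5 O = 0.50948 × 1.96246 = 1.000.

1.000 Ti apfu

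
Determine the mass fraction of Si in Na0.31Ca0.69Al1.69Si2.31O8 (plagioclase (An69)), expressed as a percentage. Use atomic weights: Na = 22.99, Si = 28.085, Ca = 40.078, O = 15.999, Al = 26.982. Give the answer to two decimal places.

Molar mass of Na0.31Ca0.69Al1.69Si2.31O8: 0.31*22.99 + 0.69*40.078 + 1.69*26.982 + 2.31*28.085 + 8*15.999 = 273.249 g/mol.
Mass of Si per formula unit: 2.31 × 28.085 = 64.876 g.
Weight fraction Si = 64.876 / 273.249 = 0.2374.

23.74 weight percent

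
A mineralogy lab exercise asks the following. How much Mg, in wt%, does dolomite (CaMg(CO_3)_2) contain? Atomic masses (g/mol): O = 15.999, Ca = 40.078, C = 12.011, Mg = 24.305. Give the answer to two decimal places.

13.18 wt%

Molar mass of CaMg(CO_3)_2: 1×40.078 + 1×24.305 + 2×12.011 + 6×15.999 = 184.399 g/mol.
Mass of Mg per formula unit: 1 × 24.305 = 24.305 g.
Weight fraction Mg = 24.305 / 184.399 = 0.1318.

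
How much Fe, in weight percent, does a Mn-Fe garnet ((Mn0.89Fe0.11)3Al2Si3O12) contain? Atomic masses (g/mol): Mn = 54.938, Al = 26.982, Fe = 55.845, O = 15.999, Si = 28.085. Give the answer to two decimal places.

Molar mass of (Mn0.89Fe0.11)3Al2Si3O12: 2.67×54.938 + 0.33×55.845 + 2×26.982 + 3×28.085 + 12×15.999 = 495.320 g/mol.
Mass of Fe per formula unit: 0.33 × 55.845 = 18.429 g.
Weight fraction Fe = 18.429 / 495.320 = 0.0372.

3.72 weight percent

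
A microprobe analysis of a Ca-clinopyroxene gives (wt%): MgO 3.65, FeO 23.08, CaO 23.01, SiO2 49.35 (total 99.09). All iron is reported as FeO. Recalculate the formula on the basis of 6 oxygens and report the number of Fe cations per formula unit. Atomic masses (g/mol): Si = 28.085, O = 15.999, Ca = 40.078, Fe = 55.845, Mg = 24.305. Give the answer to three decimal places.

0.782 Fe apfu

MgO: 3.65/40.304 = 0.09056 mol → 0.09056 mol Mg, 0.09056 mol O.
FeO: 23.08/71.844 = 0.32125 mol → 0.32125 mol Fe, 0.32125 mol O.
CaO: 23.01/56.077 = 0.41033 mol → 0.41033 mol Ca, 0.41033 mol O.
SiO2: 49.35/60.083 = 0.82136 mol → 0.82136 mol Si, 1.64272 mol O.
Total oxygen = 2.46486 mol. Normalization factor = 6/2.46486 = 2.43422.
Fe per 6 O = 0.32125 × 2.43422 = 0.782.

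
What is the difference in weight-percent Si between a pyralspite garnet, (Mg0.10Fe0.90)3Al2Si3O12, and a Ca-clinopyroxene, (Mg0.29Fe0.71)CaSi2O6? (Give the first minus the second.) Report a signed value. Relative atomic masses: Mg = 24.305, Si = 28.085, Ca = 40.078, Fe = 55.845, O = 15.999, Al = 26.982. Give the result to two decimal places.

-6.25 percentage points

M((Mg0.10Fe0.90)3Al2Si3O12) = 488.280 g/mol, so wt% Si = 84.255/488.280 × 100 = 17.26%.
M((Mg0.29Fe0.71)CaSi2O6) = 238.940 g/mol, so wt% Si = 56.170/238.940 × 100 = 23.51%.
17.26 − 23.51 = -6.25 pp.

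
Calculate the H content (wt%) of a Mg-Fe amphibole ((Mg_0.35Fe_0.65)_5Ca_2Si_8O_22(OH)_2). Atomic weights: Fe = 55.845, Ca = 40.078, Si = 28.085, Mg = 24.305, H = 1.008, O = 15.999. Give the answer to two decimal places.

Formula mass = 1.75×24.305 + 3.25×55.845 + 2×40.078 + 8×28.085 + 24×15.999 + 2×1.008 = 914.858 g/mol, of which 2.016 g is H.
So H makes up 2.016/914.858 = 0.0022 of the mass, i.e. 0.22%.

0.22 wt%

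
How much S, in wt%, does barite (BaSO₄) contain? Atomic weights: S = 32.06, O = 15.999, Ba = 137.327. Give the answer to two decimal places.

Molar mass of BaSO₄: 1×137.327 + 1×32.06 + 4×15.999 = 233.383 g/mol.
Mass of S per formula unit: 1 × 32.06 = 32.060 g.
Weight fraction S = 32.060 / 233.383 = 0.1374.

13.74 wt%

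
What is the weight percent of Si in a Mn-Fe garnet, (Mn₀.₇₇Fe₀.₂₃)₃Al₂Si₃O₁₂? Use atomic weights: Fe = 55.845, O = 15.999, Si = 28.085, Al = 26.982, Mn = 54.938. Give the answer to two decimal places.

17.00 mass %

M((Mn₀.₇₇Fe₀.₂₃)₃Al₂Si₃O₁₂) = 495.647 g/mol.
Si contributes 3 × 28.085 = 84.255 g per mole.
84.255/495.647 = 0.1700 → 17.00%.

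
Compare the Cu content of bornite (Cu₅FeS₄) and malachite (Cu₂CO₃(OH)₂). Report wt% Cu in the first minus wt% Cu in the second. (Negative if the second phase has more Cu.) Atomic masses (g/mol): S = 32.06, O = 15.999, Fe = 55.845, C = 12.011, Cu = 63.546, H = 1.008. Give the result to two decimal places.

Cu in Cu₅FeS₄: molar mass 501.815 g/mol; 5×63.546 = 317.730 g → 63.32 wt%.
Cu in Cu₂CO₃(OH)₂: molar mass 221.114 g/mol; 2×63.546 = 127.092 g → 57.48 wt%.
Difference = 63.32 − 57.48 = 5.84 percentage points.

5.84 percentage points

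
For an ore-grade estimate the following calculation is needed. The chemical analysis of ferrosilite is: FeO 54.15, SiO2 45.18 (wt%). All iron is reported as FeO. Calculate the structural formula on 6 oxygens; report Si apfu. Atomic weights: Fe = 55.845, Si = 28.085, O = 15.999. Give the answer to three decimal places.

FeO (M=71.844): mol = 0.75372; Fe = 0.75372, O = 0.75372.
SiO2 (M=60.083): mol = 0.75196; Si = 0.75196, O = 1.50392.
ΣO = 2.25764; factor = 6/ΣO = 2.65764.
Si apfu = 0.75196 × 2.65764 = 1.998.

1.998 Si apfu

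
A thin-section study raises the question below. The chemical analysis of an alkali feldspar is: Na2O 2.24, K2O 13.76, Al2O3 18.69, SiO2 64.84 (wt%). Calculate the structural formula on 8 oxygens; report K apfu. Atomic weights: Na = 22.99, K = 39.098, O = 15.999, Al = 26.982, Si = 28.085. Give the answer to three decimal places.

2.24 wt% Na2O ÷ 61.979 g/mol = 0.03614 mol, giving 0.07228 Na and 0.03614 O.
13.76 wt% K2O ÷ 94.195 g/mol = 0.14608 mol, giving 0.29216 K and 0.14608 O.
18.69 wt% Al2O3 ÷ 101.961 g/mol = 0.18331 mol, giving 0.36662 Al and 0.54993 O.
64.84 wt% SiO2 ÷ 60.083 g/mol = 1.07917 mol, giving 1.07917 Si and 2.15834 O.
Oxygen sums to 2.89049; scaling by 8/2.89049 = 2.76770 puts the formula on 8 O.
K: 0.29216 × 2.76770 = 0.809 atoms per formula unit.

0.809 K apfu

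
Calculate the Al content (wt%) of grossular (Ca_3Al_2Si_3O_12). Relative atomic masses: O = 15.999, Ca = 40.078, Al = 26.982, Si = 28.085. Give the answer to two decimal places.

11.98 wt%

Molar mass of Ca_3Al_2Si_3O_12: 3×40.078 + 2×26.982 + 3×28.085 + 12×15.999 = 450.441 g/mol.
Mass of Al per formula unit: 2 × 26.982 = 53.964 g.
Weight fraction Al = 53.964 / 450.441 = 0.1198.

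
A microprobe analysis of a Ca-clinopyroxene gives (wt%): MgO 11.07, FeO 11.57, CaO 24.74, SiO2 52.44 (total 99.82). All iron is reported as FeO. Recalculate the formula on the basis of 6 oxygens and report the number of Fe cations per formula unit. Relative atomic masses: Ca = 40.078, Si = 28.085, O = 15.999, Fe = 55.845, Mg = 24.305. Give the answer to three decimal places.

0.368 Fe apfu

11.07 wt% MgO ÷ 40.304 g/mol = 0.27466 mol, giving 0.27466 Mg and 0.27466 O.
11.57 wt% FeO ÷ 71.844 g/mol = 0.16104 mol, giving 0.16104 Fe and 0.16104 O.
24.74 wt% CaO ÷ 56.077 g/mol = 0.44118 mol, giving 0.44118 Ca and 0.44118 O.
52.44 wt% SiO2 ÷ 60.083 g/mol = 0.87279 mol, giving 0.87279 Si and 1.74558 O.
Oxygen sums to 2.62246; scaling by 6/2.62246 = 2.28793 puts the formula on 6 O.
Fe: 0.16104 × 2.28793 = 0.368 atoms per formula unit.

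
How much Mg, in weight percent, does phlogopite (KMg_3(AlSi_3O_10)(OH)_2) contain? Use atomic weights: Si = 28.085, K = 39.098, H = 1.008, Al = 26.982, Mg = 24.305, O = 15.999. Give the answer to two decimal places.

Molar mass of KMg_3(AlSi_3O_10)(OH)_2: 1×39.098 + 3×24.305 + 1×26.982 + 3×28.085 + 12×15.999 + 2×1.008 = 417.254 g/mol.
Mass of Mg per formula unit: 3 × 24.305 = 72.915 g.
Weight fraction Mg = 72.915 / 417.254 = 0.1747.

17.47 weight percent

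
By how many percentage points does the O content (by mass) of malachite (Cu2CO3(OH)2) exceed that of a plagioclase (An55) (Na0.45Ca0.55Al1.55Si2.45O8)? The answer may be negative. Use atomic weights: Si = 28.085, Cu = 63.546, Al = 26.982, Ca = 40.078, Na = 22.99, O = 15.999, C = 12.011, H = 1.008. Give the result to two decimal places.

-11.05 percentage points

O in Cu2CO3(OH)2: molar mass 221.114 g/mol; 5×15.999 = 79.995 g → 36.18 wt%.
O in Na0.45Ca0.55Al1.55Si2.45O8: molar mass 271.011 g/mol; 8×15.999 = 127.992 g → 47.23 wt%.
Difference = 36.18 − 47.23 = -11.05 percentage points.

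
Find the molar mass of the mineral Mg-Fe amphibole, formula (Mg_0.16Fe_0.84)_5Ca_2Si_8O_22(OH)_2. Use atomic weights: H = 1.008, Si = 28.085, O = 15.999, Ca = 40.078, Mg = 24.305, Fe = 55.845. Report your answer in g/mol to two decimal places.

944.82 g/mol

M = 0.80·24.305 + 4.20·55.845 + 2·40.078 + 8·28.085 + 24·15.999 + 2·1.008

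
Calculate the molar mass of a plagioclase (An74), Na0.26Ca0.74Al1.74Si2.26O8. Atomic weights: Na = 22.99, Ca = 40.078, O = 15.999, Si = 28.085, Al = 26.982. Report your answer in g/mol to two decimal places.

M = 0.26·22.99 + 0.74·40.078 + 1.74·26.982 + 2.26·28.085 + 8·15.999

274.05 g/mol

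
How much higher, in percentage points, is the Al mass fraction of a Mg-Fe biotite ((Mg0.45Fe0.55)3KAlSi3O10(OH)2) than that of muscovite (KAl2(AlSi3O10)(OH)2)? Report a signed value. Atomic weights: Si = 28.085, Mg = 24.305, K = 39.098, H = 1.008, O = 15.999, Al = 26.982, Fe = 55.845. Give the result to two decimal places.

-14.57 percentage points

M((Mg0.45Fe0.55)3KAlSi3O10(OH)2) = 469.295 g/mol, so wt% Al = 26.982/469.295 × 100 = 5.75%.
M(KAl2(AlSi3O10)(OH)2) = 398.303 g/mol, so wt% Al = 80.946/398.303 × 100 = 20.32%.
5.75 − 20.32 = -14.57 pp.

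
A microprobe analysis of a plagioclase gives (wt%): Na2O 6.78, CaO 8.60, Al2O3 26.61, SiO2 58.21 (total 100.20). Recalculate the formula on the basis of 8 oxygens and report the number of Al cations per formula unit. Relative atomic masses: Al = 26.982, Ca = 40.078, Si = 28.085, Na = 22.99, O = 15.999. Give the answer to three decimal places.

1.400 Al apfu

Na2O: 6.78/61.979 = 0.10939 mol → 0.21878 mol Na, 0.10939 mol O.
CaO: 8.60/56.077 = 0.15336 mol → 0.15336 mol Ca, 0.15336 mol O.
Al2O3: 26.61/101.961 = 0.26098 mol → 0.52196 mol Al, 0.78294 mol O.
SiO2: 58.21/60.083 = 0.96883 mol → 0.96883 mol Si, 1.93766 mol O.
Total oxygen = 2.98335 mol. Normalization factor = 8/2.98335 = 2.68155.
Al per 8 O = 0.52196 × 2.68155 = 1.400.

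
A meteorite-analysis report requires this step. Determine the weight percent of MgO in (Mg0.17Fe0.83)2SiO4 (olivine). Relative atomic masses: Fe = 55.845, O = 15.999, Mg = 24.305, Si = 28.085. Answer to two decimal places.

7.10 wt%

M((Mg0.17Fe0.83)2SiO4) = 193.047 g/mol; M(MgO) = 40.304 g/mol.
Moles MgO per formula unit = 0.34 Mg ÷ 1 = 0.3400.
MgO fraction = (0.3400 × 40.304) / 193.047 = 13.703/193.047 = 0.0710.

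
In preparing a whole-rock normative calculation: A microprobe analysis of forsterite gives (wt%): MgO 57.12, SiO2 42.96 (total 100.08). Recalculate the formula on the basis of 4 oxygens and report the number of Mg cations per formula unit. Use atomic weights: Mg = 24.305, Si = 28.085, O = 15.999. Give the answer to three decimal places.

57.12 wt% MgO ÷ 40.304 g/mol = 1.41723 mol, giving 1.41723 Mg and 1.41723 O.
42.96 wt% SiO2 ÷ 60.083 g/mol = 0.71501 mol, giving 0.71501 Si and 1.43002 O.
Oxygen sums to 2.84725; scaling by 4/2.84725 = 1.40486 puts the formula on 4 O.
Mg: 1.41723 × 1.40486 = 1.991 atoms per formula unit.

1.991 Mg apfu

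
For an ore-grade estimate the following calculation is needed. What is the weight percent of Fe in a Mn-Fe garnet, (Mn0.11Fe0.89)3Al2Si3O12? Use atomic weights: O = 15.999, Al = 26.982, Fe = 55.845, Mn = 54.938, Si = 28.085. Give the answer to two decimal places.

29.97 weight percent

M((Mn0.11Fe0.89)3Al2Si3O12) = 497.443 g/mol.
Fe contributes 2.67 × 55.845 = 149.106 g per mole.
149.106/497.443 = 0.2997 → 29.97%.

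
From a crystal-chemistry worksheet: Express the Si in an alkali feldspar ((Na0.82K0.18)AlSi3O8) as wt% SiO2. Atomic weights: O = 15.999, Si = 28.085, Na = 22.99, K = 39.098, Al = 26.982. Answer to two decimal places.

67.99 wt%

Formula mass = 265.118 g/mol.
3 Si → 3.0000 mol SiO2 per formula unit; M(SiO2) = 60.083, so SiO2 mass = 180.249 g.
180.249/265.118 × 100 = 67.99 wt%.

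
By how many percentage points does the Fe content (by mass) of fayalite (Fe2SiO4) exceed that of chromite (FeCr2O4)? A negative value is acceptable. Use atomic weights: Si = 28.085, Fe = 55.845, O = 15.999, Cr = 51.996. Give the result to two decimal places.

29.86 percentage points

Fe in Fe2SiO4: molar mass 203.771 g/mol; 2×55.845 = 111.690 g → 54.81 wt%.
Fe in FeCr2O4: molar mass 223.833 g/mol; 1×55.845 = 55.845 g → 24.95 wt%.
Difference = 54.81 − 24.95 = 29.86 percentage points.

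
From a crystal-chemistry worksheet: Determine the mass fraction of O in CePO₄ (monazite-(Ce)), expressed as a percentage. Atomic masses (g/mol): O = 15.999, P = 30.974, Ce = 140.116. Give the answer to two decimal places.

Formula mass = 1×140.116 + 1×30.974 + 4×15.999 = 235.086 g/mol, of which 63.996 g is O.
So O makes up 63.996/235.086 = 0.2722 of the mass, i.e. 27.22%.

27.22 weight percent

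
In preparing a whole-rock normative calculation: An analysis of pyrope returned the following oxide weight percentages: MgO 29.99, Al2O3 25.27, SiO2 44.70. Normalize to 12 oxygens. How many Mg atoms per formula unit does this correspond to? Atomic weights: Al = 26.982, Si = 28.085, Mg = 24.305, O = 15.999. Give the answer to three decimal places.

MgO (M=40.304): mol = 0.74409; Mg = 0.74409, O = 0.74409.
Al2O3 (M=101.961): mol = 0.24784; Al = 0.49568, O = 0.74352.
SiO2 (M=60.083): mol = 0.74397; Si = 0.74397, O = 1.48794.
ΣO = 2.97555; factor = 12/ΣO = 4.03287.
Mg apfu = 0.74409 × 4.03287 = 3.001.

3.001 Mg apfu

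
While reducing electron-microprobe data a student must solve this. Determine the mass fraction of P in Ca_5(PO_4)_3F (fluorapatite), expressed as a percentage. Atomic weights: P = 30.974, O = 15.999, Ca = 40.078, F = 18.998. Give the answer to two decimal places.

M(Ca_5(PO_4)_3F) = 504.298 g/mol.
P contributes 3 × 30.974 = 92.922 g per mole.
92.922/504.298 = 0.1843 → 18.43%.

18.43 mass %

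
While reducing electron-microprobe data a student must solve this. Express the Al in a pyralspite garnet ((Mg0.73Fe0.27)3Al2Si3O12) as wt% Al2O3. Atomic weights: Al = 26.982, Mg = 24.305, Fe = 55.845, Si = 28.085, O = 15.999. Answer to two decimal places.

Molar mass of (Mg0.73Fe0.27)3Al2Si3O12 = 2.19×24.305 + 0.81×55.845 + 2×26.982 + 3×28.085 + 12×15.999 = 428.669 g/mol.
Each formula unit contains 2 Al, equivalent to 2/2 = 1.0000 mol Al2O3.
M(Al2O3) = 2×26.982 + 3×15.999 = 101.961 g/mol.
Mass of Al2O3 per formula unit = 1.0000 × 101.961 = 101.961 g.
Al2O3 wt% = 101.961 / 428.669 × 100 = 23.79%.

23.79 wt%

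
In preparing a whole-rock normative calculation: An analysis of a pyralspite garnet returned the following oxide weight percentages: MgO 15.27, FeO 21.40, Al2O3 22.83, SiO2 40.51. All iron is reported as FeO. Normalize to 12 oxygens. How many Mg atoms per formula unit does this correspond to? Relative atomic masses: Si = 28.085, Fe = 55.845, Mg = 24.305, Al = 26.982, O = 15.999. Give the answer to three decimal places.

1.686 Mg apfu

MgO (M=40.304): mol = 0.37887; Mg = 0.37887, O = 0.37887.
FeO (M=71.844): mol = 0.29787; Fe = 0.29787, O = 0.29787.
Al2O3 (M=101.961): mol = 0.22391; Al = 0.44782, O = 0.67173.
SiO2 (M=60.083): mol = 0.67423; Si = 0.67423, O = 1.34846.
ΣO = 2.69693; factor = 12/ΣO = 4.44950.
Mg apfu = 0.37887 × 4.44950 = 1.686.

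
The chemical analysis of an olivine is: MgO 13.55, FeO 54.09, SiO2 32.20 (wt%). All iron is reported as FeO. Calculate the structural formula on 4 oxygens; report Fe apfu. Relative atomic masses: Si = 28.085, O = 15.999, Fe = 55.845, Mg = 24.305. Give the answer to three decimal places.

1.394 Fe apfu

MgO: 13.55/40.304 = 0.33619 mol → 0.33619 mol Mg, 0.33619 mol O.
FeO: 54.09/71.844 = 0.75288 mol → 0.75288 mol Fe, 0.75288 mol O.
SiO2: 32.20/60.083 = 0.53593 mol → 0.53593 mol Si, 1.07186 mol O.
Total oxygen = 2.16093 mol. Normalization factor = 4/2.16093 = 1.85105.
Fe per 4 O = 0.75288 × 1.85105 = 1.394.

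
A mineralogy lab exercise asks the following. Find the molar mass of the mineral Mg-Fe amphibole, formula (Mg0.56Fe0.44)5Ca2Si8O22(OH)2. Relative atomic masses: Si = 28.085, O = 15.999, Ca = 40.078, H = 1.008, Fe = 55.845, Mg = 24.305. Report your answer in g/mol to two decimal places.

881.74 g/mol

The formula mass is the sum 2.80·24.305 + 2.20·55.845 + 2·40.078 + 8·28.085 + 24·15.999 + 2·1.008.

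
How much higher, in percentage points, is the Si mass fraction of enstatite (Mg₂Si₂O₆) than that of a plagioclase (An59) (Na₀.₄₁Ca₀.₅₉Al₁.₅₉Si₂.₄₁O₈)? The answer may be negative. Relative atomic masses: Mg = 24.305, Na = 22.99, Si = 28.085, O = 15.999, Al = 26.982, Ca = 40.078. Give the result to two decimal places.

3.06 percentage points

Si in Mg₂Si₂O₆: molar mass 200.774 g/mol; 2×28.085 = 56.170 g → 27.98 wt%.
Si in Na₀.₄₁Ca₀.₅₉Al₁.₅₉Si₂.₄₁O₈: molar mass 271.650 g/mol; 2.41×28.085 = 67.685 g → 24.92 wt%.
Difference = 27.98 − 24.92 = 3.06 percentage points.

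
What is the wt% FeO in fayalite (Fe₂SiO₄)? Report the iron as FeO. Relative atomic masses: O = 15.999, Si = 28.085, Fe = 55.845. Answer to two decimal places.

70.51 wt%

Molar mass of Fe₂SiO₄ = 2*55.845 + 1*28.085 + 4*15.999 = 203.771 g/mol.
Each formula unit contains 2 Fe, equivalent to 2/1 = 2.0000 mol FeO.
M(FeO) = 1×55.845 + 1×15.999 = 71.844 g/mol.
Mass of FeO per formula unit = 2.0000 × 71.844 = 143.688 g.
FeO wt% = 143.688 / 203.771 × 100 = 70.51%.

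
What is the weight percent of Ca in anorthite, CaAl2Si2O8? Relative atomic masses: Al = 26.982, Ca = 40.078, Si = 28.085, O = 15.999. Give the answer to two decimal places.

M(CaAl2Si2O8) = 278.204 g/mol.
Ca contributes 1 × 40.078 = 40.078 g per mole.
40.078/278.204 = 0.1441 → 14.41%.

14.41 mass %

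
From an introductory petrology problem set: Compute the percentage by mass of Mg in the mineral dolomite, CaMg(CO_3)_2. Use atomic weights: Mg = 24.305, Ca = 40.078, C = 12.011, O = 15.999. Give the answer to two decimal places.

13.18 mass %

Formula mass = 1*40.078 + 1*24.305 + 2*12.011 + 6*15.999 = 184.399 g/mol, of which 24.305 g is Mg.
So Mg makes up 24.305/184.399 = 0.1318 of the mass, i.e. 13.18%.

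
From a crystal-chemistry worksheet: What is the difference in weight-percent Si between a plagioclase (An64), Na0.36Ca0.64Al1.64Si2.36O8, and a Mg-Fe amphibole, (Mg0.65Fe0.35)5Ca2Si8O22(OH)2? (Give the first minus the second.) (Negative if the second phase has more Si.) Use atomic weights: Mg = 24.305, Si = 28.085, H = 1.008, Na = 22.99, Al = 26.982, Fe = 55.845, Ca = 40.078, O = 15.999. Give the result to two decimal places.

M(Na0.36Ca0.64Al1.64Si2.36O8) = 272.449 g/mol, so wt% Si = 66.281/272.449 × 100 = 24.33%.
M((Mg0.65Fe0.35)5Ca2Si8O22(OH)2) = 867.548 g/mol, so wt% Si = 224.680/867.548 × 100 = 25.90%.
24.33 − 25.90 = -1.57 pp.

-1.57 percentage points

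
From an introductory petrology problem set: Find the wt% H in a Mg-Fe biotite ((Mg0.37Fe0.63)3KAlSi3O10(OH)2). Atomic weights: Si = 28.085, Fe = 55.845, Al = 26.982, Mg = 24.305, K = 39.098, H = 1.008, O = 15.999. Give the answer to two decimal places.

Formula mass = 1.11*24.305 + 1.89*55.845 + 1*39.098 + 1*26.982 + 3*28.085 + 12*15.999 + 2*1.008 = 476.865 g/mol, of which 2.016 g is H.
So H makes up 2.016/476.865 = 0.0042 of the mass, i.e. 0.42%.

0.42 wt%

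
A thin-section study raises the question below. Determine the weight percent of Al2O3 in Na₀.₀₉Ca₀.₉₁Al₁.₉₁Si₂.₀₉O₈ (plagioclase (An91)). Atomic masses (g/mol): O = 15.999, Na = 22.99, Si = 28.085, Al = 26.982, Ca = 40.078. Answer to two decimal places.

35.18 wt%

Molar mass of Na₀.₀₉Ca₀.₉₁Al₁.₉₁Si₂.₀₉O₈ = 0.09*22.99 + 0.91*40.078 + 1.91*26.982 + 2.09*28.085 + 8*15.999 = 276.765 g/mol.
Each formula unit contains 1.91 Al, equivalent to 1.91/2 = 0.9550 mol Al2O3.
M(Al2O3) = 2×26.982 + 3×15.999 = 101.961 g/mol.
Mass of Al2O3 per formula unit = 0.9550 × 101.961 = 97.373 g.
Al2O3 wt% = 97.373 / 276.765 × 100 = 35.18%.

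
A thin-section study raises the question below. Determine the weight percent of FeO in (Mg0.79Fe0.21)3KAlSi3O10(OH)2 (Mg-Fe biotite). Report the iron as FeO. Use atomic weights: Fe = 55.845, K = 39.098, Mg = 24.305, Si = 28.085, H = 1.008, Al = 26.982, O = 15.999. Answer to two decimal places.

Molar mass of (Mg0.79Fe0.21)3KAlSi3O10(OH)2 = 2.37×24.305 + 0.63×55.845 + 1×39.098 + 1×26.982 + 3×28.085 + 12×15.999 + 2×1.008 = 437.124 g/mol.
Each formula unit contains 0.63 Fe, equivalent to 0.63/1 = 0.6300 mol FeO.
M(FeO) = 1×55.845 + 1×15.999 = 71.844 g/mol.
Mass of FeO per formula unit = 0.6300 × 71.844 = 45.262 g.
FeO wt% = 45.262 / 437.124 × 100 = 10.35%.

10.35 wt%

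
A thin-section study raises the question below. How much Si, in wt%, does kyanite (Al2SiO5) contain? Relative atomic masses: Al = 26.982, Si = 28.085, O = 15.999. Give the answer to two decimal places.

17.33 wt%

M(Al2SiO5) = 162.044 g/mol.
Si contributes 1 × 28.085 = 28.085 g per mole.
28.085/162.044 = 0.1733 → 17.33%.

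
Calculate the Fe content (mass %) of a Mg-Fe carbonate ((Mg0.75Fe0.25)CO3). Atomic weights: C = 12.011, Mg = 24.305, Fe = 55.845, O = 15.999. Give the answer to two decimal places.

Formula mass = 0.75*24.305 + 0.25*55.845 + 1*12.011 + 3*15.999 = 92.198 g/mol, of which 13.961 g is Fe.
So Fe makes up 13.961/92.198 = 0.1514 of the mass, i.e. 15.14%.

15.14 mass %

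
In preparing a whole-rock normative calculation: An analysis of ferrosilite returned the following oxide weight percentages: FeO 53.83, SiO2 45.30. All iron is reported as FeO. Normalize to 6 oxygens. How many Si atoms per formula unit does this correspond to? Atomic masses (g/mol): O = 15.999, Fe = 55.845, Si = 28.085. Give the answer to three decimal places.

2.004 Si apfu

FeO (M=71.844): mol = 0.74926; Fe = 0.74926, O = 0.74926.
SiO2 (M=60.083): mol = 0.75396; Si = 0.75396, O = 1.50792.
ΣO = 2.25718; factor = 6/ΣO = 2.65818.
Si apfu = 0.75396 × 2.65818 = 2.004.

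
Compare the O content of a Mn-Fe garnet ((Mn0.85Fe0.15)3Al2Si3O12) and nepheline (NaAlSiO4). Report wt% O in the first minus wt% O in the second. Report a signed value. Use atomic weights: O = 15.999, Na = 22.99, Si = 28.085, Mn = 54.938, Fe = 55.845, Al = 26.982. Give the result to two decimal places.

-6.30 percentage points

O in (Mn0.85Fe0.15)3Al2Si3O12: molar mass 495.429 g/mol; 12×15.999 = 191.988 g → 38.75 wt%.
O in NaAlSiO4: molar mass 142.053 g/mol; 4×15.999 = 63.996 g → 45.05 wt%.
Difference = 38.75 − 45.05 = -6.30 percentage points.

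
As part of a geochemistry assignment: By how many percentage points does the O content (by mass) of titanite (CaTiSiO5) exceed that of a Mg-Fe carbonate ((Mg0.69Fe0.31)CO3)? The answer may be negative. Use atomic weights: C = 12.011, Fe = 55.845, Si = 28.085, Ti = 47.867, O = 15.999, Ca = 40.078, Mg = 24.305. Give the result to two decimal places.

O in CaTiSiO5: molar mass 196.025 g/mol; 5×15.999 = 79.995 g → 40.81 wt%.
O in (Mg0.69Fe0.31)CO3: molar mass 94.090 g/mol; 3×15.999 = 47.997 g → 51.01 wt%.
Difference = 40.81 − 51.01 = -10.20 percentage points.

-10.20 percentage points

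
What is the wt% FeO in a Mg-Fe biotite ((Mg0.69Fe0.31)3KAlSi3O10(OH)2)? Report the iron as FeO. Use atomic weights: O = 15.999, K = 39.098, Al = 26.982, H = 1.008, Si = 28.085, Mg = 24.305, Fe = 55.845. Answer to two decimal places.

14.96 wt%

Molar mass of (Mg0.69Fe0.31)3KAlSi3O10(OH)2 = 2.07*24.305 + 0.93*55.845 + 1*39.098 + 1*26.982 + 3*28.085 + 12*15.999 + 2*1.008 = 446.586 g/mol.
Each formula unit contains 0.93 Fe, equivalent to 0.93/1 = 0.9300 mol FeO.
M(FeO) = 1×55.845 + 1×15.999 = 71.844 g/mol.
Mass of FeO per formula unit = 0.9300 × 71.844 = 66.815 g.
FeO wt% = 66.815 / 446.586 × 100 = 14.96%.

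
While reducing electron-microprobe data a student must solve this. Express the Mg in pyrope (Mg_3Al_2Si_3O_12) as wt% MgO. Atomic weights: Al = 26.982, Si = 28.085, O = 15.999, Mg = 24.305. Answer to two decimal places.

29.99 wt%

Formula mass = 403.122 g/mol.
3 Mg → 3.0000 mol MgO per formula unit; M(MgO) = 40.304, so MgO mass = 120.912 g.
120.912/403.122 × 100 = 29.99 wt%.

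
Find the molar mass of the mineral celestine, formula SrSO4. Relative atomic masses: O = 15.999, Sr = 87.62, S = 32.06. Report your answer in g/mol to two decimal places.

M = 1(87.62) + 1(32.06) + 4(15.999)

183.68 g/mol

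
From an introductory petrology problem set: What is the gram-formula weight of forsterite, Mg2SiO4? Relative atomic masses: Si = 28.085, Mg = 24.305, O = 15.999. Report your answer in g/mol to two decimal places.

140.69 g/mol

The formula mass is the sum 2(24.305) + 1(28.085) + 4(15.999).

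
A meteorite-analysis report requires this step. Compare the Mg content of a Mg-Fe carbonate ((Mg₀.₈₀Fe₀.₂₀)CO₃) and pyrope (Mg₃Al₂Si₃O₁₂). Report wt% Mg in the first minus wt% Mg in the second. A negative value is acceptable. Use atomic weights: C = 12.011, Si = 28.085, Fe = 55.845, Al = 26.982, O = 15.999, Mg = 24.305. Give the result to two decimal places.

First mineral: 19.444 g Mg in 90.621 g formula = 21.46 wt% Mg.
Second mineral: 72.915 g Mg in 403.122 g formula = 18.09 wt% Mg.
21.46% − 18.09% gives a difference of 3.37 percentage points.

3.37 percentage points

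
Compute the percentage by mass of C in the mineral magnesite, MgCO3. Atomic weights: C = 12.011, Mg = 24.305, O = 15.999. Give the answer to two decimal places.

M(MgCO3) = 84.313 g/mol.
C contributes 1 × 12.011 = 12.011 g per mole.
12.011/84.313 = 0.1425 → 14.25%.

14.25 wt%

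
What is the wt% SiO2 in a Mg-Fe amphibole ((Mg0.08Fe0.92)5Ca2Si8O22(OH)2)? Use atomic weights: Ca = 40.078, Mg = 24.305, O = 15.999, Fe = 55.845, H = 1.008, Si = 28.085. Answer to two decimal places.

Formula mass = 957.437 g/mol.
8 Si → 8.0000 mol SiO2 per formula unit; M(SiO2) = 60.083, so SiO2 mass = 480.664 g.
480.664/957.437 × 100 = 50.20 wt%.

50.20 wt%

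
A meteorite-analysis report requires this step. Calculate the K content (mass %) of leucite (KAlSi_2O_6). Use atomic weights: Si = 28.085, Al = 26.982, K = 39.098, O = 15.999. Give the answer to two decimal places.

17.91 mass %

Formula mass = 1×39.098 + 1×26.982 + 2×28.085 + 6×15.999 = 218.244 g/mol, of which 39.098 g is K.
So K makes up 39.098/218.244 = 0.1791 of the mass, i.e. 17.91%.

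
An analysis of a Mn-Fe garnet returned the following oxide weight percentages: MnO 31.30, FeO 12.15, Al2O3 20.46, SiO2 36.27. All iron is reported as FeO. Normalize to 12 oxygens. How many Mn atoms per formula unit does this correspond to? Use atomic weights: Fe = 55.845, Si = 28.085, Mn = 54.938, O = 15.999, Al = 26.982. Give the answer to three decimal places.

MnO: 31.30/70.937 = 0.44124 mol → 0.44124 mol Mn, 0.44124 mol O.
FeO: 12.15/71.844 = 0.16912 mol → 0.16912 mol Fe, 0.16912 mol O.
Al2O3: 20.46/101.961 = 0.20066 mol → 0.40132 mol Al, 0.60198 mol O.
SiO2: 36.27/60.083 = 0.60366 mol → 0.60366 mol Si, 1.20732 mol O.
Total oxygen = 2.41966 mol. Normalization factor = 12/2.41966 = 4.95937.
Mn per 12 O = 0.44124 × 4.95937 = 2.188.

2.188 Mn apfu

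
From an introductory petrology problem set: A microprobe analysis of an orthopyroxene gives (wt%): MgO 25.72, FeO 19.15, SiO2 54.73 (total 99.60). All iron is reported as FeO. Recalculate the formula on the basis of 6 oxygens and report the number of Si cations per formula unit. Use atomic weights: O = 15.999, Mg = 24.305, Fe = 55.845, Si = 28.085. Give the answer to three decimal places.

2.005 Si apfu

MgO (M=40.304): mol = 0.63815; Mg = 0.63815, O = 0.63815.
FeO (M=71.844): mol = 0.26655; Fe = 0.26655, O = 0.26655.
SiO2 (M=60.083): mol = 0.91091; Si = 0.91091, O = 1.82182.
ΣO = 2.72652; factor = 6/ΣO = 2.20061.
Si apfu = 0.91091 × 2.20061 = 2.005.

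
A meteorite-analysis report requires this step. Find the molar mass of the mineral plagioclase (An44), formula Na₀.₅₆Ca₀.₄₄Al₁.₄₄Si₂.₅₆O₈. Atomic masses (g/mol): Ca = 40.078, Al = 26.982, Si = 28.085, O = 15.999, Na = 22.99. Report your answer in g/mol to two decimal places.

269.25 g/mol

The formula mass is the sum 0.56(22.99) + 0.44(40.078) + 1.44(26.982) + 2.56(28.085) + 8(15.999).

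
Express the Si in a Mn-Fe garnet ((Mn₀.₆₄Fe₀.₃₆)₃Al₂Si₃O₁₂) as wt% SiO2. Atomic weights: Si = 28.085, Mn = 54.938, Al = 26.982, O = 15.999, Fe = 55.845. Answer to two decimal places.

36.34 wt%

Formula mass = 496.001 g/mol.
3 Si → 3.0000 mol SiO2 per formula unit; M(SiO2) = 60.083, so SiO2 mass = 180.249 g.
180.249/496.001 × 100 = 36.34 wt%.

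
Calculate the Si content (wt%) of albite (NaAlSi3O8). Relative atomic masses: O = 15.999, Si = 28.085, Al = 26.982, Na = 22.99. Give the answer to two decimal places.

Molar mass of NaAlSi3O8: 1·22.99 + 1·26.982 + 3·28.085 + 8·15.999 = 262.219 g/mol.
Mass of Si per formula unit: 3 × 28.085 = 84.255 g.
Weight fraction Si = 84.255 / 262.219 = 0.3213.

32.13 wt%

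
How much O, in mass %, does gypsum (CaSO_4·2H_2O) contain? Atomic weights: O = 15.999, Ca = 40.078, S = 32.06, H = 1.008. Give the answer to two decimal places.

Formula mass = 1·40.078 + 1·32.06 + 6·15.999 + 4·1.008 = 172.164 g/mol, of which 95.994 g is O.
So O makes up 95.994/172.164 = 0.5576 of the mass, i.e. 55.76%.

55.76 mass %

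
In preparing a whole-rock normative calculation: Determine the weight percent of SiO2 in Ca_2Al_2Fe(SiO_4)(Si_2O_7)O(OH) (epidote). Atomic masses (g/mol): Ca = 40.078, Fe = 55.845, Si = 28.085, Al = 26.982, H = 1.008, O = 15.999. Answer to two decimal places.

37.30 wt%

M(Ca_2Al_2Fe(SiO_4)(Si_2O_7)O(OH)) = 483.215 g/mol; M(SiO2) = 60.083 g/mol.
Moles SiO2 per formula unit = 3 Si ÷ 1 = 3.0000.
SiO2 fraction = (3.0000 × 60.083) / 483.215 = 180.249/483.215 = 0.3730.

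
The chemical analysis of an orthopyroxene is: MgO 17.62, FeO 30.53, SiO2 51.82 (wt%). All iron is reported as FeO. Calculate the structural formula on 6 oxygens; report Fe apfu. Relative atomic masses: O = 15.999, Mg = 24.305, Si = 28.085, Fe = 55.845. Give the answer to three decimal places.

0.986 Fe apfu

MgO: 17.62/40.304 = 0.43718 mol → 0.43718 mol Mg, 0.43718 mol O.
FeO: 30.53/71.844 = 0.42495 mol → 0.42495 mol Fe, 0.42495 mol O.
SiO2: 51.82/60.083 = 0.86247 mol → 0.86247 mol Si, 1.72494 mol O.
Total oxygen = 2.58707 mol. Normalization factor = 6/2.58707 = 2.31923.
Fe per 6 O = 0.42495 × 2.31923 = 0.986.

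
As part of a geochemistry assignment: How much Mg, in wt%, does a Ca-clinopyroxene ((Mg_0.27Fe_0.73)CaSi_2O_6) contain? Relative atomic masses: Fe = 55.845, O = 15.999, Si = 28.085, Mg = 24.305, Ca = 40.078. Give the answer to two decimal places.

Molar mass of (Mg_0.27Fe_0.73)CaSi_2O_6: 0.27*24.305 + 0.73*55.845 + 1*40.078 + 2*28.085 + 6*15.999 = 239.571 g/mol.
Mass of Mg per formula unit: 0.27 × 24.305 = 6.562 g.
Weight fraction Mg = 6.562 / 239.571 = 0.0274.

2.74 wt%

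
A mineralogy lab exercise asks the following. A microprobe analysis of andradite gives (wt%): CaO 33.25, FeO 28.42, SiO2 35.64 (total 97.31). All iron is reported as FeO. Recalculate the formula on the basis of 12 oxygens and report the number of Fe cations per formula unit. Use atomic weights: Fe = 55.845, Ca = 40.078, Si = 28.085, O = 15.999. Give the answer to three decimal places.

33.25 wt% CaO ÷ 56.077 g/mol = 0.59293 mol, giving 0.59293 Ca and 0.59293 O.
28.42 wt% FeO ÷ 71.844 g/mol = 0.39558 mol, giving 0.39558 Fe and 0.39558 O.
35.64 wt% SiO2 ÷ 60.083 g/mol = 0.59318 mol, giving 0.59318 Si and 1.18636 O.
Oxygen sums to 2.17487; scaling by 12/2.17487 = 5.51757 puts the formula on 12 O.
Fe: 0.39558 × 5.51757 = 2.183 atoms per formula unit.

2.183 Fe apfu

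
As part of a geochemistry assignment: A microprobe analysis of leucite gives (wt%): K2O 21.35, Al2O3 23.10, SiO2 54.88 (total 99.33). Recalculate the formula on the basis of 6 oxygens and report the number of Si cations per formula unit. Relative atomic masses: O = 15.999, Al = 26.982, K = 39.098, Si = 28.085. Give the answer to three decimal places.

2.005 Si apfu

K2O (M=94.195): mol = 0.22666; K = 0.45332, O = 0.22666.
Al2O3 (M=101.961): mol = 0.22656; Al = 0.45312, O = 0.67968.
SiO2 (M=60.083): mol = 0.91340; Si = 0.91340, O = 1.82680.
ΣO = 2.73314; factor = 6/ΣO = 2.19528.
Si apfu = 0.91340 × 2.19528 = 2.005.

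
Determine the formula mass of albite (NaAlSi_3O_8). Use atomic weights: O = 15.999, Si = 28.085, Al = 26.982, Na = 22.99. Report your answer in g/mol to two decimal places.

The formula mass is the sum 1*22.99 + 1*26.982 + 3*28.085 + 8*15.999.

262.22 g/mol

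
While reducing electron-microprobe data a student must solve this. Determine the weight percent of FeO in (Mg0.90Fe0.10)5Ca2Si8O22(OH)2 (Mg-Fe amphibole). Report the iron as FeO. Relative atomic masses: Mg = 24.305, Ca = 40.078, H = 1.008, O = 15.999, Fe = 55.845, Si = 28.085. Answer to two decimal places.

4.34 wt%

Molar mass of (Mg0.90Fe0.10)5Ca2Si8O22(OH)2 = 4.50*24.305 + 0.50*55.845 + 2*40.078 + 8*28.085 + 24*15.999 + 2*1.008 = 828.123 g/mol.
Each formula unit contains 0.50 Fe, equivalent to 0.50/1 = 0.5000 mol FeO.
M(FeO) = 1×55.845 + 1×15.999 = 71.844 g/mol.
Mass of FeO per formula unit = 0.5000 × 71.844 = 35.922 g.
FeO wt% = 35.922 / 828.123 × 100 = 4.34%.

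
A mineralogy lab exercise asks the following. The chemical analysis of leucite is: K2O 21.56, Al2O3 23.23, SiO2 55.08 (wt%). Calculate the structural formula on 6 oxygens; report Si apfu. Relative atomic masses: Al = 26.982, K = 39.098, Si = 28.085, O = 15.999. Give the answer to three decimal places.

2.003 Si apfu

K2O: 21.56/94.195 = 0.22889 mol → 0.45778 mol K, 0.22889 mol O.
Al2O3: 23.23/101.961 = 0.22783 mol → 0.45566 mol Al, 0.68349 mol O.
SiO2: 55.08/60.083 = 0.91673 mol → 0.91673 mol Si, 1.83346 mol O.
Total oxygen = 2.74584 mol. Normalization factor = 6/2.74584 = 2.18512.
Si per 6 O = 0.91673 × 2.18512 = 2.003.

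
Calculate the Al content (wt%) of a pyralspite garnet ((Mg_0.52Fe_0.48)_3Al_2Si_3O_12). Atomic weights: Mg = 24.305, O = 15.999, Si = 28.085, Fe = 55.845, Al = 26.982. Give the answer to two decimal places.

Molar mass of (Mg_0.52Fe_0.48)_3Al_2Si_3O_12: 1.56·24.305 + 1.44·55.845 + 2·26.982 + 3·28.085 + 12·15.999 = 448.540 g/mol.
Mass of Al per formula unit: 2 × 26.982 = 53.964 g.
Weight fraction Al = 53.964 / 448.540 = 0.1203.

12.03 wt%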